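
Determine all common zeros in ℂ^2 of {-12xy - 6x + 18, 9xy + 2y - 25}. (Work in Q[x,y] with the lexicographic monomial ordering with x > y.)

Compute a lex Gröbner basis by Buchberger's algorithm.
f_1 = -12xy - 6x + 18, LT = xy.
f_2 = 9xy + 2y - 25, LT = xy.

S(f_1,f_2): lcm = xy. S = 1/2x - 2/9y + 23/18.
  leading term x: no divisor's leading term divides it; move 1/2x to the remainder.
  leading term y: no divisor's leading term divides it; move -2/9y to the remainder.
  leading term 1: no divisor's leading term divides it; move 23/18 to the remainder.
  remainder 1/2x - 2/9y + 23/18 ≠ 0; add h_3 = 1/2x - 2/9y + 23/18 to the basis.

S(f_1,h_3): lcm = xy. S = 1/2x + 4/9y^2 - 23/9y - 3/2.
  leading term x: subtract (1)·h_3 from 1/2x + 4/9y^2 - 23/9y - 3/2 → 4/9y^2 - 7/3y - 25/9
  leading term y^2: no divisor's leading term divides it; move 4/9y^2 to the remainder.
  leading term y: no divisor's leading term divides it; move -7/3y to the remainder.
  leading term 1: no divisor's leading term divides it; move -25/9 to the remainder.
  remainder 4/9y^2 - 7/3y - 25/9 ≠ 0; add h_4 = 4/9y^2 - 7/3y - 25/9 to the basis.

The other S-polynomials (S(f_2,h_3), S(f_1,h_4), S(f_2,h_4), S(h_3,h_4)) all reduce to 0 modulo the current basis, so we have a Gröbner basis.
Inter-reduce: drop elements whose leading term is divisible by another's, tail-reduce, and make monic.
Reduced Gröbner basis: {x - 4/9y + 23/9, y^2 - 21/4y - 25/4}.

From the last basis element, y^2 - 21/4y - 25/4 = 0, so y takes values in {-1, 25/4}. Each choice, substituted upward through the basis, yields the corresponding point(s) of the solution set.
  y = -1: the earlier basis element becomes x + 3 = 0, giving x = -3 — point (-3, -1).
  y = 25/4: the earlier basis element becomes x - 2/9 = 0, giving x = 2/9 — point (2/9, 25/4).

{(-3, -1), (2/9, 25/4)}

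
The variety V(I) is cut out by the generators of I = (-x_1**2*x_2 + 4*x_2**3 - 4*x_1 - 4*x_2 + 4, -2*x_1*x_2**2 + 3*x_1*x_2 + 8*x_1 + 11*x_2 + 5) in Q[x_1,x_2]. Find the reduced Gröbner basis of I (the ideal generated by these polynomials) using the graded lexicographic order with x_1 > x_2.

G = {x_2**4 - 3/2*x_2**3 - x_1**2 - 19/8*x_1*x_2 - x_2**2 + 7/8*x_1 + 5/2*x_2 - 3/2, x_1**3 + 4*x_2**3 - 7/8*x_1**2 - 7*x_1*x_2 - 5/2*x_2**2 - 20*x_1 - 26*x_2 + 2, x_1**2*x_2 - 4*x_2**3 + 4*x_1 + 4*x_2 - 4, x_1*x_2**2 - 3/2*x_1*x_2 - 4*x_1 - 11/2*x_2 - 5/2}

f_1 = -x_1**2*x_2 + 4*x_2**3 - 4*x_1 - 4*x_2 + 4, LT = x_1**2*x_2.
f_2 = -2*x_1*x_2**2 + 3*x_1*x_2 + 8*x_1 + 11*x_2 + 5, LT = x_1*x_2**2.

S(f_1,f_2): lcm = x_1**2*x_2**2. S = -4*x_2**4 + 3/2*x_1**2*x_2 + 4*x_1**2 + 19/2*x_1*x_2 + 4*x_2**2 + 5/2*x_1 - 4*x_2.
  reduce S modulo (f_1, f_2):
  remainder -4*x_2**4 + 6*x_2**3 + 4*x_1**2 + 19/2*x_1*x_2 + 4*x_2**2 - 7/2*x_1 - 10*x_2 + 6 ≠ 0; add g_3 = -4*x_2**4 + 6*x_2**3 + 4*x_1**2 + 19/2*x_1*x_2 + 4*x_2**2 - 7/2*x_1 - 10*x_2 + 6 to the basis.

S(f_1,g_3): lcm = x_1**2*x_2**4. S = -4*x_2**6 + 3/2*x_1**2*x_2**3 + x_1**4 + 19/8*x_1**3*x_2 + x_1**2*x_2**2 + 4*x_1*x_2**3 + 4*x_2**4 - 7/8*x_1**3 - 5/2*x_1**2*x_2 - 4*x_2**3 + 3/2*x_1**2.
  reduce S modulo (f_1, f_2, g_3):
  remainder x_1**4 - 7/8*x_1**3 - 28*x_2**3 - 20*x_1**2 - 19/4*x_1*x_2 + 22*x_2**2 + 44*x_1 + 229/4*x_2 - 77/4 ≠ 0; add g_4 = x_1**4 - 7/8*x_1**3 - 28*x_2**3 - 20*x_1**2 - 19/4*x_1*x_2 + 22*x_2**2 + 44*x_1 + 229/4*x_2 - 77/4 to the basis.

S(f_2,g_3): lcm = x_1*x_2**4. S = x_1**3 + 19/8*x_1**2*x_2 - 3*x_1*x_2**2 - 11/2*x_2**3 - 7/8*x_1**2 - 5/2*x_1*x_2 - 5/2*x_2**2 + 3/2*x_1.
  reduce S modulo (f_1, f_2, g_3, g_4):
  remainder x_1**3 + 4*x_2**3 - 7/8*x_1**2 - 7*x_1*x_2 - 5/2*x_2**2 - 20*x_1 - 26*x_2 + 2 ≠ 0; add g_5 = x_1**3 + 4*x_2**3 - 7/8*x_1**2 - 7*x_1*x_2 - 5/2*x_2**2 - 20*x_1 - 26*x_2 + 2 to the basis.

The other S-polynomials (S(f_1,g_4), S(f_2,g_4), S(g_3,g_4), S(f_1,g_5), S(f_2,g_5), S(g_3,g_5), S(g_4,g_5)) all reduce to 0 modulo the current basis, so we have a Gröbner basis.
Inter-reduce: drop elements whose leading term is divisible by another's, tail-reduce, and make monic.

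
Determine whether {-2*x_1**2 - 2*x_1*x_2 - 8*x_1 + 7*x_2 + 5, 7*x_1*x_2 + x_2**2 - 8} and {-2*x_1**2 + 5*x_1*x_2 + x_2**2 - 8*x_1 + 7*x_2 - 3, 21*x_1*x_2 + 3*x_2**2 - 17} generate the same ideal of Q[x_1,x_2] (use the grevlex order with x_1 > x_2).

No, the ideals differ.

Since reduced Gröbner bases are canonical representatives of ideals under a given ordering, it suffices to compute and compare them.
Buchberger on the first generating set:
f_1 = -2*x_1**2 - 2*x_1*x_2 - 8*x_1 + 7*x_2 + 5, LT = x_1**2.
f_2 = 7*x_1*x_2 + x_2**2 - 8, LT = x_1*x_2.

S(f_1,f_2): lcm = x_1**2*x_2. S = 6/7*x_1*x_2**2 + 4*x_1*x_2 - 7/2*x_2**2 + 8/7*x_1 - 5/2*x_2.
  leading term x_1*x_2**2: subtract (6/49*x_2)·f_2 from 6/7*x_1*x_2**2 + 4*x_1*x_2 - 7/2*x_2**2 + 8/7*x_1 - 5/2*x_2 → -6/49*x_2**3 + 4*x_1*x_2 - 7/2*x_2**2 + 8/7*x_1 - 149/98*x_2
  leading term x_2**3: no divisor's leading term divides it; move -6/49*x_2**3 to the remainder.
  leading term x_1*x_2: subtract (4/7)·f_2 from 4*x_1*x_2 - 7/2*x_2**2 + 8/7*x_1 - 149/98*x_2 → -57/14*x_2**2 + 8/7*x_1 - 149/98*x_2 + 32/7
  leading term x_2**2: no divisor's leading term divides it; move -57/14*x_2**2 to the remainder.
  leading term x_1: no divisor's leading term divides it; move 8/7*x_1 to the remainder.
  leading term x_2: no divisor's leading term divides it; move -149/98*x_2 to the remainder.
  leading term 1: no divisor's leading term divides it; move 32/7 to the remainder.
  remainder -6/49*x_2**3 - 57/14*x_2**2 + 8/7*x_1 - 149/98*x_2 + 32/7 ≠ 0; add g_3 = -6/49*x_2**3 - 57/14*x_2**2 + 8/7*x_1 - 149/98*x_2 + 32/7 to the basis.

The other S-polynomials (S(f_1,g_3), S(f_2,g_3)) all reduce to 0 modulo the current basis, so we have a Gröbner basis.
Inter-reduce: drop elements whose leading term is divisible by another's, tail-reduce, and make monic.
Reduced Gröbner basis: {x_2**3 + 133/4*x_2**2 - 28/3*x_1 + 149/12*x_2 - 112/3, x_1**2 - 1/7*x_2**2 + 4*x_1 - 7/2*x_2 - 19/14, x_1*x_2 + 1/7*x_2**2 - 8/7}.

Buchberger on the second generating set:
h_1 = -2*x_1**2 + 5*x_1*x_2 + x_2**2 - 8*x_1 + 7*x_2 - 3, LT = x_1**2.
h_2 = 21*x_1*x_2 + 3*x_2**2 - 17, LT = x_1*x_2.

S(h_1,h_2): lcm = x_1**2*x_2. S = -37/14*x_1*x_2**2 - 1/2*x_2**3 + 4*x_1*x_2 - 7/2*x_2**2 + 17/21*x_1 + 3/2*x_2.
  leading term x_1*x_2**2: subtract (-37/294*x_2)·h_2 from -37/14*x_1*x_2**2 - 1/2*x_2**3 + 4*x_1*x_2 - 7/2*x_2**2 + 17/21*x_1 + 3/2*x_2 → -6/49*x_2**3 + 4*x_1*x_2 - 7/2*x_2**2 + 17/21*x_1 - 94/147*x_2
  leading term x_2**3: no divisor's leading term divides it; move -6/49*x_2**3 to the remainder.
  leading term x_1*x_2: subtract (4/21)·h_2 from 4*x_1*x_2 - 7/2*x_2**2 + 17/21*x_1 - 94/147*x_2 → -57/14*x_2**2 + 17/21*x_1 - 94/147*x_2 + 68/21
  leading term x_2**2: no divisor's leading term divides it; move -57/14*x_2**2 to the remainder.
  leading term x_1: no divisor's leading term divides it; move 17/21*x_1 to the remainder.
  leading term x_2: no divisor's leading term divides it; move -94/147*x_2 to the remainder.
  leading term 1: no divisor's leading term divides it; move 68/21 to the remainder.
  remainder -6/49*x_2**3 - 57/14*x_2**2 + 17/21*x_1 - 94/147*x_2 + 68/21 ≠ 0; add k_3 = -6/49*x_2**3 - 57/14*x_2**2 + 17/21*x_1 - 94/147*x_2 + 68/21 to the basis.

The other S-polynomials (S(h_1,k_3), S(h_2,k_3)) all reduce to 0 modulo the current basis, so we have a Gröbner basis.
Inter-reduce: drop elements whose leading term is divisible by another's, tail-reduce, and make monic.
Reduced Gröbner basis: {x_2**3 + 133/4*x_2**2 - 119/18*x_1 + 47/9*x_2 - 238/9, x_1**2 - 1/7*x_2**2 + 4*x_1 - 7/2*x_2 - 11/21, x_1*x_2 + 1/7*x_2**2 - 17/21}.

Since the reduced bases disagree, the two ideals are not the same.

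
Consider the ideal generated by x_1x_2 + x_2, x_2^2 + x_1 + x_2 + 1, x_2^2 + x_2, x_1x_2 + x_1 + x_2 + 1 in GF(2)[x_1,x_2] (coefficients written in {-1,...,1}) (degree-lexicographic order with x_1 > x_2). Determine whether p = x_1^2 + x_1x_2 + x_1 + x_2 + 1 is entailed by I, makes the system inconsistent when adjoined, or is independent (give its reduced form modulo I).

First compute the reduced Gröbner basis of I by Buchberger's algorithm.
f_1 = x_1x_2 + x_2, LT = x_1x_2.
f_2 = x_2^2 + x_1 + x_2 + 1, LT = x_2^2.
f_3 = x_2^2 + x_2, LT = x_2^2.
f_4 = x_1x_2 + x_1 + x_2 + 1, LT = x_1x_2.

S(f_1,f_2): lcm = x_1x_2^2. S = x_1^2 + x_1x_2 + x_2^2 + x_1.
  leading term x_1^2: no divisor's leading term divides it; move x_1^2 to the remainder.
  leading term x_1x_2: subtract (1)·f_1 from x_1x_2 + x_2^2 + x_1 → x_2^2 + x_1 + x_2
  leading term x_2^2: subtract (1)·f_2 from x_2^2 + x_1 + x_2 → 1
  leading term 1: no divisor's leading term divides it; move 1 to the remainder.
  remainder x_1^2 + 1 ≠ 0; add h_5 = x_1^2 + 1 to the basis.

S(f_1,f_3): lcm = x_1x_2^2. S = x_1x_2 + x_2^2.
  leading term x_1x_2: subtract (1)·f_1 from x_1x_2 + x_2^2 → x_2^2 + x_2
  leading term x_2^2: subtract (1)·f_2 from x_2^2 + x_2 → x_1 + 1
  leading term x_1: no divisor's leading term divides it; move x_1 to the remainder.
  leading term 1: no divisor's leading term divides it; move 1 to the remainder.
  remainder x_1 + 1 ≠ 0; add h_6 = x_1 + 1 to the basis.

The other S-polynomials (S(f_1,f_4), S(f_2,f_3), S(f_2,f_4), S(f_3,f_4), S(f_1,h_5), S(f_2,h_5), S(f_3,h_5), S(f_4,h_5), S(f_1,h_6), S(f_2,h_6), S(f_3,h_6), S(f_4,h_6), S(h_5,h_6)) all reduce to 0 modulo the current basis, so we have a Gröbner basis.
Inter-reduce: drop elements whose leading term is divisible by another's, tail-reduce, and make monic.
Reduced Gröbner basis: {x_2^2 + x_2, x_1 + 1}.
Label its elements g_1 = x_2^2 + x_2, g_2 = x_1 + 1.

Reduce p = x_1^2 + x_1x_2 + x_1 + x_2 + 1 modulo G:
  leading term x_1^2: subtract (x_1)·g_2 from x_1^2 + x_1x_2 + x_1 + x_2 + 1 → x_1x_2 + x_2 + 1
  leading term x_1x_2: subtract (x_2)·g_2 from x_1x_2 + x_2 + 1 → 1
  leading term 1: no divisor's leading term divides it; move 1 to the remainder.
  normal form = 1.
The normal form is nonzero, so p ∉ I. Since p minus its normal form lies in I, I + (p) = I + (r) where r = 1; decide whether this ideal is the whole ring.
Here r = 1 is a nonzero constant, hence a unit: 1 ∈ I + (p), the Gröbner basis of I + (p) is {1}, and the enlarged system has no common solution — adjoining p is inconsistent.

Adjoining x_1^2 + x_1x_2 + x_1 + x_2 + 1 makes the ideal the whole ring: the system is inconsistent.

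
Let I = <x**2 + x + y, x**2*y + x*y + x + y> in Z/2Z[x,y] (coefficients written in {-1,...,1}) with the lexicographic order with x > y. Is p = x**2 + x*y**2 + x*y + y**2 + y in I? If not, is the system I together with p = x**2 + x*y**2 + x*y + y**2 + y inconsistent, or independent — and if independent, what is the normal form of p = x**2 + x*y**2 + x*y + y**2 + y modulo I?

x**2 + x*y**2 + x*y + y**2 + y is independent of I; its normal form modulo I is y**2 + y.

First compute the reduced Gröbner basis of I by Buchberger's algorithm.
f_1 = x**2 + x + y, LT = x**2.
f_2 = x**2*y + x*y + x + y, LT = x**2*y.

S(f_1,f_2): lcm = x**2*y. S = x + y**2 + y.
  leading term x: no divisor's leading term divides it; move x to the remainder.
  leading term y**2: no divisor's leading term divides it; move y**2 to the remainder.
  leading term y: no divisor's leading term divides it; move y to the remainder.
  remainder x + y**2 + y ≠ 0; add h_3 = x + y**2 + y to the basis.

S(f_1,h_3): lcm = x**2. S = x*y**2 + x*y + x + y.
  leading term x*y**2: subtract (y**2)·h_3 from x*y**2 + x*y + x + y → x*y + x + y**4 + y**3 + y
  leading term x*y: subtract (y)·h_3 from x*y + x + y**4 + y**3 + y → x + y**4 + y**2 + y
  leading term x: subtract (1)·h_3 from x + y**4 + y**2 + y → y**4
  leading term y**4: no divisor's leading term divides it; move y**4 to the remainder.
  remainder y**4 ≠ 0; add h_4 = y**4 to the basis.

The other S-polynomials (S(f_2,h_3), S(f_1,h_4), S(f_2,h_4), S(h_3,h_4)) all reduce to 0 modulo the current basis, so we have a Gröbner basis.
Inter-reduce: drop elements whose leading term is divisible by another's, tail-reduce, and make monic.
Reduced Gröbner basis: {x + y**2 + y, y**4}.
Label its elements g_1 = x + y**2 + y, g_2 = y**4.

Reduce p = x**2 + x*y**2 + x*y + y**2 + y modulo G:
  leading term x**2: subtract (x)·g_1 from x**2 + x*y**2 + x*y + y**2 + y → y**2 + y
  leading term y**2: no divisor's leading term divides it; move y**2 to the remainder.
  leading term y: no divisor's leading term divides it; move y to the remainder.
  normal form = y**2 + y.
The normal form is nonzero, so p ∉ I. Since p minus its normal form lies in I, I + (p) = I + (r) where r = y**2 + y; decide whether this ideal is the whole ring.
Run Buchberger on G together with r (pairs among the g_i already reduce to 0 since G is a Gröbner basis):
g_1 = x + y**2 + y, LT = x.
g_2 = y**4, LT = y**4.
r = y**2 + y, LT = y**2.

S(g_2,r): lcm = y**4. S = y**3.
  leading term y**3: subtract (y)·r from y**3 → y**2
  leading term y**2: subtract (1)·r from y**2 → y
  leading term y: no divisor's leading term divides it; move y to the remainder.
  remainder y ≠ 0; add m_4 = y to the basis.

The other S-polynomials (S(g_1,g_2), S(g_1,r), S(g_1,m_4), S(g_2,m_4), S(r,m_4)) all reduce to 0 modulo the current basis, so we have a Gröbner basis.
Inter-reduce: drop elements whose leading term is divisible by another's, tail-reduce, and make monic.
Reduced Gröbner basis: {x, y}.
The reduced Gröbner basis of I + (p) is {x, y} ≠ {1}, a proper ideal, so the enlarged system stays consistent: p is independent of I, with normal form y**2 + y.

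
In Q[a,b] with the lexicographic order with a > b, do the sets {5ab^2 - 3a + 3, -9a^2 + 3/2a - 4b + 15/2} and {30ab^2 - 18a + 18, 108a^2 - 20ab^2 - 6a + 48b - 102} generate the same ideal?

Since reduced Gröbner bases are canonical representatives of ideals under a given ordering, it suffices to compute and compare them.
Buchberger on the first generating set:
f_1 = 5ab^2 - 3a + 3, LT = ab^2.
f_2 = -9a^2 + 3/2a - 4b + 15/2, LT = a^2.

S(f_1,f_2): lcm = a^2b^2. S = -3/5a^2 + 1/6ab^2 + 3/5a - 4/9b^3 + 5/6b^2.
  leading term a^2: subtract (1/15)·f_2 from -3/5a^2 + 1/6ab^2 + 3/5a - 4/9b^3 + 5/6b^2 → 1/6ab^2 + 1/2a - 4/9b^3 + 5/6b^2 + 4/15b - 1/2
  leading term ab^2: subtract (1/30)·f_1 from 1/6ab^2 + 1/2a - 4/9b^3 + 5/6b^2 + 4/15b - 1/2 → 3/5a - 4/9b^3 + 5/6b^2 + 4/15b - 3/5
  leading term a: no divisor's leading term divides it; move 3/5a to the remainder.
  leading term b^3: no divisor's leading term divides it; move -4/9b^3 to the remainder.
  leading term b^2: no divisor's leading term divides it; move 5/6b^2 to the remainder.
  leading term b: no divisor's leading term divides it; move 4/15b to the remainder.
  leading term 1: no divisor's leading term divides it; move -3/5 to the remainder.
  remainder 3/5a - 4/9b^3 + 5/6b^2 + 4/15b - 3/5 ≠ 0; add g_3 = 3/5a - 4/9b^3 + 5/6b^2 + 4/15b - 3/5 to the basis.

S(f_1,g_3): lcm = ab^2. S = -3/5a + 20/27b^5 - 25/18b^4 - 4/9b^3 + b^2 + 3/5.
  leading term a: subtract (-1)·g_3 from -3/5a + 20/27b^5 - 25/18b^4 - 4/9b^3 + b^2 + 3/5 → 20/27b^5 - 25/18b^4 - 8/9b^3 + 11/6b^2 + 4/15b
  leading term b^5: no divisor's leading term divides it; move 20/27b^5 to the remainder.
  leading term b^4: no divisor's leading term divides it; move -25/18b^4 to the remainder.
  leading term b^3: no divisor's leading term divides it; move -8/9b^3 to the remainder.
  leading term b^2: no divisor's leading term divides it; move 11/6b^2 to the remainder.
  leading term b: no divisor's leading term divides it; move 4/15b to the remainder.
  remainder 20/27b^5 - 25/18b^4 - 8/9b^3 + 11/6b^2 + 4/15b ≠ 0; add g_4 = 20/27b^5 - 25/18b^4 - 8/9b^3 + 11/6b^2 + 4/15b to the basis.

The other S-polynomials (S(f_2,g_3), S(f_1,g_4), S(f_2,g_4), S(g_3,g_4)) all reduce to 0 modulo the current basis, so we have a Gröbner basis.
Inter-reduce: drop elements whose leading term is divisible by another's, tail-reduce, and make monic.
Reduced Gröbner basis: {a - 20/27b^3 + 25/18b^2 + 4/9b - 1, b^5 - 15/8b^4 - 6/5b^3 + 99/40b^2 + 9/25b}.

Buchberger on the second generating set:
h_1 = 30ab^2 - 18a + 18, LT = ab^2.
h_2 = 108a^2 - 20ab^2 - 6a + 48b - 102, LT = a^2.

S(h_1,h_2): lcm = a^2b^2. S = -3/5a^2 + 5/27ab^4 + 1/18ab^2 + 3/5a - 4/9b^3 + 17/18b^2.
  leading term a^2: subtract (-1/180)·h_2 from -3/5a^2 + 5/27ab^4 + 1/18ab^2 + 3/5a - 4/9b^3 + 17/18b^2 → 5/27ab^4 - 1/18ab^2 + 17/30a - 4/9b^3 + 17/18b^2 + 4/15b - 17/30
  leading term ab^4: subtract (1/162b^2)·h_1 from 5/27ab^4 - 1/18ab^2 + 17/30a - 4/9b^3 + 17/18b^2 + 4/15b - 17/30 → 1/18ab^2 + 17/30a - 4/9b^3 + 5/6b^2 + 4/15b - 17/30
  leading term ab^2: subtract (1/540)·h_1 from 1/18ab^2 + 17/30a - 4/9b^3 + 5/6b^2 + 4/15b - 17/30 → 3/5a - 4/9b^3 + 5/6b^2 + 4/15b - 3/5
  leading term a: no divisor's leading term divides it; move 3/5a to the remainder.
  leading term b^3: no divisor's leading term divides it; move -4/9b^3 to the remainder.
  leading term b^2: no divisor's leading term divides it; move 5/6b^2 to the remainder.
  leading term b: no divisor's leading term divides it; move 4/15b to the remainder.
  leading term 1: no divisor's leading term divides it; move -3/5 to the remainder.
  remainder 3/5a - 4/9b^3 + 5/6b^2 + 4/15b - 3/5 ≠ 0; add k_3 = 3/5a - 4/9b^3 + 5/6b^2 + 4/15b - 3/5 to the basis.

S(h_1,k_3): lcm = ab^2. S = -3/5a + 20/27b^5 - 25/18b^4 - 4/9b^3 + b^2 + 3/5.
  leading term a: subtract (-1)·k_3 from -3/5a + 20/27b^5 - 25/18b^4 - 4/9b^3 + b^2 + 3/5 → 20/27b^5 - 25/18b^4 - 8/9b^3 + 11/6b^2 + 4/15b
  leading term b^5: no divisor's leading term divides it; move 20/27b^5 to the remainder.
  leading term b^4: no divisor's leading term divides it; move -25/18b^4 to the remainder.
  leading term b^3: no divisor's leading term divides it; move -8/9b^3 to the remainder.
  leading term b^2: no divisor's leading term divides it; move 11/6b^2 to the remainder.
  leading term b: no divisor's leading term divides it; move 4/15b to the remainder.
  remainder 20/27b^5 - 25/18b^4 - 8/9b^3 + 11/6b^2 + 4/15b ≠ 0; add k_4 = 20/27b^5 - 25/18b^4 - 8/9b^3 + 11/6b^2 + 4/15b to the basis.

The other S-polynomials (S(h_2,k_3), S(h_1,k_4), S(h_2,k_4), S(k_3,k_4)) all reduce to 0 modulo the current basis, so we have a Gröbner basis.
Inter-reduce: drop elements whose leading term is divisible by another's, tail-reduce, and make monic.
Reduced Gröbner basis: {a - 20/27b^3 + 25/18b^2 + 4/9b - 1, b^5 - 15/8b^4 - 6/5b^3 + 99/40b^2 + 9/25b}.

Same reduced basis, so the two generating sets span the same ideal.
The same test decides containment: I ⊆ J iff every generator of I reduces to 0 modulo a Gröbner basis of J.

Yes, the ideals are equal.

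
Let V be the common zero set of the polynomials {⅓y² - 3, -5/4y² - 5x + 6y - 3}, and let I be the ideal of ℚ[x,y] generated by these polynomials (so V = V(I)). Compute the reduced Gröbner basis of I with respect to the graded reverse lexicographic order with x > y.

G = {y² - 9, x - 6/5y + 57/20}

Buchberger's algorithm terminates because the ascending chain of leading-term ideals stabilizes.

f_1 = ⅓y² - 3, LT = y².
f_2 = -5/4y² - 5x + 6y - 3, LT = y².

S(f_1,f_2): lcm = y². S = -4x + 24/5y - 57/5.
  leading term x: no divisor's leading term divides it; move -4x to the remainder.
  leading term y: no divisor's leading term divides it; move 24/5y to the remainder.
  leading term 1: no divisor's leading term divides it; move -57/5 to the remainder.
  remainder -4x + 24/5y - 57/5 ≠ 0; add g_3 = -4x + 24/5y - 57/5 to the basis.

S(f_1,g_3): leading monomials are coprime, so the S-polynomial reduces to 0 (Buchberger's first criterion).
S(f_2,g_3): leading monomials are coprime, so the S-polynomial reduces to 0 (Buchberger's first criterion).
Every S-polynomial of the final basis reduces to 0, so we have a Gröbner basis.
Inter-reduce: drop elements whose leading term is divisible by another's, tail-reduce, and make monic.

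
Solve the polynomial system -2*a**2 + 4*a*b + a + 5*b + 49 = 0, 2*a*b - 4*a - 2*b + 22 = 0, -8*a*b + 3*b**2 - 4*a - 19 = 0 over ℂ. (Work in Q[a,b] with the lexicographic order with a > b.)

Compute a lex Gröbner basis by Buchberger's algorithm.
f_1 = -2*a**2 + 4*a*b + a + 5*b + 49, LT = a**2.
f_2 = 2*a*b - 4*a - 2*b + 22, LT = a*b.
f_3 = -8*a*b - 4*a + 3*b**2 - 19, LT = a*b.

S(f_1,f_2): lcm = a**2*b. S = 2*a**2 - 2*a*b**2 + 1/2*a*b - 11*a - 5/2*b**2 - 49/2*b.
  leading term a**2: subtract (-1)·f_1 from 2*a**2 - 2*a*b**2 + 1/2*a*b - 11*a - 5/2*b**2 - 49/2*b → -2*a*b**2 + 9/2*a*b - 10*a - 5/2*b**2 - 39/2*b + 49
  leading term a*b**2: subtract (-b)·f_2 from -2*a*b**2 + 9/2*a*b - 10*a - 5/2*b**2 - 39/2*b + 49 → 1/2*a*b - 10*a - 9/2*b**2 + 5/2*b + 49
  leading term a*b: subtract (1/4)·f_2 from 1/2*a*b - 10*a - 9/2*b**2 + 5/2*b + 49 → -9*a - 9/2*b**2 + 3*b + 87/2
  leading term a: no divisor's leading term divides it; move -9*a to the remainder.
  leading term b**2: no divisor's leading term divides it; move -9/2*b**2 to the remainder.
  leading term b: no divisor's leading term divides it; move 3*b to the remainder.
  leading term 1: no divisor's leading term divides it; move 87/2 to the remainder.
  remainder -9*a - 9/2*b**2 + 3*b + 87/2 ≠ 0; add h_4 = -9*a - 9/2*b**2 + 3*b + 87/2 to the basis.

S(f_1,f_3): lcm = a**2*b. S = -1/2*a**2 - 13/8*a*b**2 - 1/2*a*b - 19/8*a - 5/2*b**2 - 49/2*b.
  leading term a**2: subtract (1/4)·f_1 from -1/2*a**2 - 13/8*a*b**2 - 1/2*a*b - 19/8*a - 5/2*b**2 - 49/2*b → -13/8*a*b**2 - 3/2*a*b - 21/8*a - 5/2*b**2 - 103/4*b - 49/4
  leading term a*b**2: subtract (-13/16*b)·f_2 from -13/8*a*b**2 - 3/2*a*b - 21/8*a - 5/2*b**2 - 103/4*b - 49/4 → -19/4*a*b - 21/8*a - 33/8*b**2 - 63/8*b - 49/4
  leading term a*b: subtract (-19/8)·f_2 from -19/4*a*b - 21/8*a - 33/8*b**2 - 63/8*b - 49/4 → -97/8*a - 33/8*b**2 - 101/8*b + 40
  leading term a: subtract (97/72)·h_4 from -97/8*a - 33/8*b**2 - 101/8*b + 40 → 31/16*b**2 - 50/3*b - 893/48
  leading term b**2: no divisor's leading term divides it; move 31/16*b**2 to the remainder.
  leading term b: no divisor's leading term divides it; move -50/3*b to the remainder.
  leading term 1: no divisor's leading term divides it; move -893/48 to the remainder.
  remainder 31/16*b**2 - 50/3*b - 893/48 ≠ 0; add h_5 = 31/16*b**2 - 50/3*b - 893/48 to the basis.

S(f_2,f_3): lcm = a*b. S = -5/2*a + 3/8*b**2 - b + 69/8.
  leading term a: subtract (5/18)·h_4 from -5/2*a + 3/8*b**2 - b + 69/8 → 13/8*b**2 - 11/6*b - 83/24
  leading term b**2: subtract (26/31)·h_5 from 13/8*b**2 - 11/6*b - 83/24 → 753/62*b + 753/62
  leading term b: no divisor's leading term divides it; move 753/62*b to the remainder.
  leading term 1: no divisor's leading term divides it; move 753/62 to the remainder.
  remainder 753/62*b + 753/62 ≠ 0; add h_6 = 753/62*b + 753/62 to the basis.

The other S-polynomials (S(f_1,h_4), S(f_2,h_4), S(f_3,h_4), S(f_1,h_5), S(f_2,h_5), S(f_3,h_5), S(h_4,h_5), S(f_1,h_6), S(f_2,h_6), S(f_3,h_6), S(h_4,h_6), S(h_5,h_6)) all reduce to 0 modulo the current basis, so we have a Gröbner basis.
Inter-reduce: drop elements whose leading term is divisible by another's, tail-reduce, and make monic.
Reduced Gröbner basis: {a - 4, b + 1}.

A lex Gröbner basis eliminates variables successively. Here b + 1 depends only on b, with roots {-1}; lifting each root through the earlier basis elements recovers the full solutions.
  b = -1: the earlier basis element becomes a - 4 = 0, giving a = 4 — point (4, -1).
Zero-dimensionality of the ideal guarantees finitely many solutions over ℂ.

{(4, -1)}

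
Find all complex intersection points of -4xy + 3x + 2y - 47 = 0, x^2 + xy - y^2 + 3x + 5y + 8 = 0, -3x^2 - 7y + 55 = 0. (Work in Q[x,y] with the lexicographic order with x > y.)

Compute a lex Gröbner basis by Buchberger's algorithm.
f_1 = -4xy + 3x + 2y - 47, LT = xy.
f_2 = x^2 + xy + 3x - y^2 + 5y + 8, LT = x^2.
f_3 = -3x^2 - 7y + 55, LT = x^2.

S(f_1,f_2): lcm = x^2y. S = -3/4x^2 - xy^2 - 7/2xy + 47/4x + y^3 - 5y^2 - 8y.
  leading term x^2: subtract (-3/4)·f_2 from -3/4x^2 - xy^2 - 7/2xy + 47/4x + y^3 - 5y^2 - 8y → -xy^2 - 11/4xy + 14x + y^3 - 23/4y^2 - 17/4y + 6
  leading term xy^2: subtract (1/4y)·f_1 from -xy^2 - 11/4xy + 14x + y^3 - 23/4y^2 - 17/4y + 6 → -7/2xy + 14x + y^3 - 25/4y^2 + 15/2y + 6
  leading term xy: subtract (7/8)·f_1 from -7/2xy + 14x + y^3 - 25/4y^2 + 15/2y + 6 → 91/8x + y^3 - 25/4y^2 + 23/4y + 377/8
  leading term x: no divisor's leading term divides it; move 91/8x to the remainder.
  leading term y^3: no divisor's leading term divides it; move y^3 to the remainder.
  leading term y^2: no divisor's leading term divides it; move -25/4y^2 to the remainder.
  leading term y: no divisor's leading term divides it; move 23/4y to the remainder.
  leading term 1: no divisor's leading term divides it; move 377/8 to the remainder.
  remainder 91/8x + y^3 - 25/4y^2 + 23/4y + 377/8 ≠ 0; add h_4 = 91/8x + y^3 - 25/4y^2 + 23/4y + 377/8 to the basis.

S(f_1,f_3): lcm = x^2y. S = -3/4x^2 - 1/2xy + 47/4x - 7/3y^2 + 55/3y.
  leading term x^2: subtract (-3/4)·f_2 from -3/4x^2 - 1/2xy + 47/4x - 7/3y^2 + 55/3y → 1/4xy + 14x - 37/12y^2 + 265/12y + 6
  leading term xy: subtract (-1/16)·f_1 from 1/4xy + 14x - 37/12y^2 + 265/12y + 6 → 227/16x - 37/12y^2 + 533/24y + 49/16
  leading term x: subtract (227/182)·h_4 from 227/16x - 37/12y^2 + 533/24y + 49/16 → -227/182y^3 + 10291/2184y^2 + 4105/273y - 390/7
  leading term y^3: no divisor's leading term divides it; move -227/182y^3 to the remainder.
  leading term y^2: no divisor's leading term divides it; move 10291/2184y^2 to the remainder.
  leading term y: no divisor's leading term divides it; move 4105/273y to the remainder.
  leading term 1: no divisor's leading term divides it; move -390/7 to the remainder.
  remainder -227/182y^3 + 10291/2184y^2 + 4105/273y - 390/7 ≠ 0; add h_5 = -227/182y^3 + 10291/2184y^2 + 4105/273y - 390/7 to the basis.

S(f_2,f_3): lcm = x^2. S = xy + 3x - y^2 + 8/3y + 79/3.
  leading term xy: subtract (-1/4)·f_1 from xy + 3x - y^2 + 8/3y + 79/3 → 15/4x - y^2 + 19/6y + 175/12
  leading term x: subtract (30/91)·h_4 from 15/4x - y^2 + 19/6y + 175/12 → -30/91y^3 + 193/182y^2 + 347/273y - 20/21
  leading term y^3: subtract (60/227)·h_5 from -30/91y^3 + 193/182y^2 + 347/273y - 20/21 → -42/227y^2 - 1841/681y + 9380/681
  leading term y^2: no divisor's leading term divides it; move -42/227y^2 to the remainder.
  leading term y: no divisor's leading term divides it; move -1841/681y to the remainder.
  leading term 1: no divisor's leading term divides it; move 9380/681 to the remainder.
  remainder -42/227y^2 - 1841/681y + 9380/681 ≠ 0; add h_6 = -42/227y^2 - 1841/681y + 9380/681 to the basis.

S(f_1,h_4): lcm = xy. S = -3/4x - 8/91y^4 + 50/91y^3 - 46/91y^2 - 65/14y + 47/4.
  leading term x: subtract (-6/91)·h_4 from -3/4x - 8/91y^4 + 50/91y^3 - 46/91y^2 - 65/14y + 47/4 → -8/91y^4 + 8/13y^3 - 167/182y^2 - 388/91y + 104/7
  leading term y^4: subtract (16/227y)·h_5 from -8/91y^4 + 8/13y^3 - 167/182y^2 - 388/91y + 104/7 → 17554/61971y^3 - 245087/123942y^2 - 6956/20657y + 104/7
  leading term y^3: subtract (-35108/154587)·h_5 from 17554/61971y^3 - 245087/123942y^2 - 6956/20657y + 104/7 → -420770/463761y^2 + 1427552/463761y + 113568/51529
  leading term y^2: subtract (30055/6129)·h_6 from -420770/463761y^2 + 1427552/463761y + 113568/51529 → 300349/18387y - 1201396/18387
  leading term y: no divisor's leading term divides it; move 300349/18387y to the remainder.
  leading term 1: no divisor's leading term divides it; move -1201396/18387 to the remainder.
  remainder 300349/18387y - 1201396/18387 ≠ 0; add h_7 = 300349/18387y - 1201396/18387 to the basis.

The other S-polynomials (S(f_2,h_4), S(f_3,h_4), S(f_1,h_5), S(f_2,h_5), S(f_3,h_5), S(h_4,h_5), S(f_1,h_6), S(f_2,h_6), S(f_3,h_6), S(h_4,h_6), S(h_5,h_6), S(f_1,h_7), S(f_2,h_7), S(f_3,h_7), S(h_4,h_7), S(h_5,h_7), S(h_6,h_7)) all reduce to 0 modulo the current basis, so we have a Gröbner basis.
Inter-reduce: drop elements whose leading term is divisible by another's, tail-reduce, and make monic.
Reduced Gröbner basis: {x + 3, y - 4}.

Elimination: the polynomial y - 4 lies in the elimination ideal for y, so y ∈ {4}. For each such y, the remaining basis elements (now univariate) give the rest of the solution.
  y = 4: the earlier basis element becomes x + 3 = 0, giving x = -3 — point (-3, 4).
A lex Gröbner basis triangularizes the system, enabling back-substitution.

{(-3, 4)}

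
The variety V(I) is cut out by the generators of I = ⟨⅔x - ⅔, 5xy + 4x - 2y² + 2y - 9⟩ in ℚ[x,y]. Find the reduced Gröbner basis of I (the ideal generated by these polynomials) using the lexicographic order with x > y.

G = {x - 1, y² - 7/2y + 5/2}

f_1 = ⅔x - ⅔, LT = x.
f_2 = 5xy + 4x - 2y² + 2y - 9, LT = xy.

S(f_1,f_2): lcm = xy. S = -⅘x + ⅖y² - 7/5y + 9/5.
  leading term x: subtract (-6/5)·f_1 from -⅘x + ⅖y² - 7/5y + 9/5 → ⅖y² - 7/5y + 1
  leading term y²: no divisor's leading term divides it; move ⅖y² to the remainder.
  leading term y: no divisor's leading term divides it; move -7/5y to the remainder.
  leading term 1: no divisor's leading term divides it; move 1 to the remainder.
  remainder ⅖y² - 7/5y + 1 ≠ 0; add g_3 = ⅖y² - 7/5y + 1 to the basis.

The other S-polynomials (S(f_1,g_3), S(f_2,g_3)) all reduce to 0 modulo the current basis, so we have a Gröbner basis.
Inter-reduce: drop elements whose leading term is divisible by another's, tail-reduce, and make monic.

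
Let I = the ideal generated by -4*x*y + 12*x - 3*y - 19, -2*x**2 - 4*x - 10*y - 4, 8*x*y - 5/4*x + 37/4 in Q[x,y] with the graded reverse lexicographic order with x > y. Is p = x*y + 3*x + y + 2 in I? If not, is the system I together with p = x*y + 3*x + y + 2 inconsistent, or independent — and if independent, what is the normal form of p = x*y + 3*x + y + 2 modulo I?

Adjoining x*y + 3*x + y + 2 makes the ideal the whole ring: the system is inconsistent.

First compute the reduced Gröbner basis of I by Buchberger's algorithm.
f_1 = -4*x*y + 12*x - 3*y - 19, LT = x*y.
f_2 = -2*x**2 - 4*x - 10*y - 4, LT = x**2.
f_3 = 8*x*y - 5/4*x + 37/4, LT = x*y.

S(f_1,f_2): lcm = x**2*y. S = -3*x**2 - 5/4*x*y - 5*y**2 + 19/4*x - 2*y.
  leading term x**2: subtract (3/2)·f_2 from -3*x**2 - 5/4*x*y - 5*y**2 + 19/4*x - 2*y → -5/4*x*y - 5*y**2 + 43/4*x + 13*y + 6
  leading term x*y: subtract (5/16)·f_1 from -5/4*x*y - 5*y**2 + 43/4*x + 13*y + 6 → -5*y**2 + 7*x + 223/16*y + 191/16
  leading term y**2: no divisor's leading term divides it; move -5*y**2 to the remainder.
  leading term x: no divisor's leading term divides it; move 7*x to the remainder.
  leading term y: no divisor's leading term divides it; move 223/16*y to the remainder.
  leading term 1: no divisor's leading term divides it; move 191/16 to the remainder.
  remainder -5*y**2 + 7*x + 223/16*y + 191/16 ≠ 0; add h_4 = -5*y**2 + 7*x + 223/16*y + 191/16 to the basis.

S(f_1,f_3): lcm = x*y. S = -91/32*x + 3/4*y + 115/32.
  leading term x: no divisor's leading term divides it; move -91/32*x to the remainder.
  leading term y: no divisor's leading term divides it; move 3/4*y to the remainder.
  leading term 1: no divisor's leading term divides it; move 115/32 to the remainder.
  remainder -91/32*x + 3/4*y + 115/32 ≠ 0; add h_5 = -91/32*x + 3/4*y + 115/32 to the basis.

S(f_2,f_3): lcm = x**2*y. S = 5/32*x**2 + 2*x*y + 5*y**2 - 37/32*x + 2*y.
  leading term x**2: subtract (-5/64)·f_2 from 5/32*x**2 + 2*x*y + 5*y**2 - 37/32*x + 2*y → 2*x*y + 5*y**2 - 47/32*x + 39/32*y - 5/16
  leading term x*y: subtract (-1/2)·f_1 from 2*x*y + 5*y**2 - 47/32*x + 39/32*y - 5/16 → 5*y**2 + 145/32*x - 9/32*y - 157/16
  leading term y**2: subtract (-1)·h_4 from 5*y**2 + 145/32*x - 9/32*y - 157/16 → 369/32*x + 437/32*y + 17/8
  leading term x: subtract (-369/91)·h_5 from 369/32*x + 437/32*y + 17/8 → 48623/2912*y + 48623/2912
  leading term y: no divisor's leading term divides it; move 48623/2912*y to the remainder.
  leading term 1: no divisor's leading term divides it; move 48623/2912 to the remainder.
  remainder 48623/2912*y + 48623/2912 ≠ 0; add h_6 = 48623/2912*y + 48623/2912 to the basis.

The other S-polynomials (S(f_1,h_4), S(f_2,h_4), S(f_3,h_4), S(f_1,h_5), S(f_2,h_5), S(f_3,h_5), S(h_4,h_5), S(f_1,h_6), S(f_2,h_6), S(f_3,h_6), S(h_4,h_6), S(h_5,h_6)) all reduce to 0 modulo the current basis, so we have a Gröbner basis.
Inter-reduce: drop elements whose leading term is divisible by another's, tail-reduce, and make monic.
Reduced Gröbner basis: {x - 1, y + 1}.
Label its elements g_1 = x - 1, g_2 = y + 1.

Reduce p = x*y + 3*x + y + 2 modulo G:
  leading term x*y: subtract (y)·g_1 from x*y + 3*x + y + 2 → 3*x + 2*y + 2
  leading term x: subtract (3)·g_1 from 3*x + 2*y + 2 → 2*y + 5
  leading term y: subtract (2)·g_2 from 2*y + 5 → 3
  leading term 1: no divisor's leading term divides it; move 3 to the remainder.
  normal form = 3.
The normal form is nonzero, so p ∉ I. Since p minus its normal form lies in I, I + (p) = I + (r) where r = 3; decide whether this ideal is the whole ring.
Here r = 3 is a nonzero constant, hence a unit: 1 ∈ I + (p), the Gröbner basis of I + (p) is {1}, and the enlarged system has no common solution — adjoining p is inconsistent.

The remainder on division by a Gröbner basis is unique — it is the normal form.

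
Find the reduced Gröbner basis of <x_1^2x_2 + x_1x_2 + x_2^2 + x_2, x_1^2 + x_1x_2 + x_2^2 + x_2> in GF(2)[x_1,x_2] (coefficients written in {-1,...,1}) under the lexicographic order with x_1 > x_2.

G = {x_1^2 + x_1x_2 + x_2^2 + x_2, x_1x_2^2 + x_1x_2 + x_2^3 + x_2, x_2^4 + x_2^3 + x_2^2 + x_2}

Buchberger's algorithm terminates because the ascending chain of leading-term ideals stabilizes.

f_1 = x_1^2x_2 + x_1x_2 + x_2^2 + x_2, LT = x_1^2x_2.
f_2 = x_1^2 + x_1x_2 + x_2^2 + x_2, LT = x_1^2.

S(f_1,f_2): lcm = x_1^2x_2. S = x_1x_2^2 + x_1x_2 + x_2^3 + x_2.
  reduce S modulo (f_1, f_2):
  remainder x_1x_2^2 + x_1x_2 + x_2^3 + x_2 ≠ 0; add g_3 = x_1x_2^2 + x_1x_2 + x_2^3 + x_2 to the basis.

S(f_1,g_3): lcm = x_1^2x_2^2. S = x_1^2x_2 + x_1x_2^3 + x_1x_2^2 + x_1x_2 + x_2^3 + x_2^2.
  reduce S modulo (f_1, f_2, g_3):
  remainder x_2^4 + x_2^3 + x_2^2 + x_2 ≠ 0; add g_4 = x_2^4 + x_2^3 + x_2^2 + x_2 to the basis.

The other S-polynomials (S(f_2,g_3), S(f_1,g_4), S(f_2,g_4), S(g_3,g_4)) all reduce to 0 modulo the current basis, so we have a Gröbner basis.
Inter-reduce: drop elements whose leading term is divisible by another's, tail-reduce, and make monic.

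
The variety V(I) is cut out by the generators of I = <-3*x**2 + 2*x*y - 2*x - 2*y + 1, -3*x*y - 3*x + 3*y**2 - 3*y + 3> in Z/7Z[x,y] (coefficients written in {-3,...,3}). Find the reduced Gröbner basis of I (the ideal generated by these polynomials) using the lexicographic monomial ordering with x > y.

Buchberger's algorithm terminates because the ascending chain of leading-term ideals stabilizes.

f_1 = -3*x**2 + 2*x*y - 2*x - 2*y + 1, LT = x**2.
f_2 = -3*x*y - 3*x + 3*y**2 - 3*y + 3, LT = x*y.

S(f_1,f_2): lcm = x**2*y. S = -x**2 - 2*x*y**2 + 2*x*y + x + 3*y**2 + 2*y.
  leading term x**2: subtract (-2)·f_1 from -x**2 - 2*x*y**2 + 2*x*y + x + 3*y**2 + 2*y → -2*x*y**2 - x*y - 3*x + 3*y**2 - 2*y + 2
  leading term x*y**2: subtract (3*y)·f_2 from -2*x*y**2 - x*y - 3*x + 3*y**2 - 2*y + 2 → x*y - 3*x - 2*y**3 - 2*y**2 + 3*y + 2
  leading term x*y: subtract (2)·f_2 from x*y - 3*x - 2*y**3 - 2*y**2 + 3*y + 2 → 3*x - 2*y**3 - y**2 + 2*y + 3
  leading term x: no divisor's leading term divides it; move 3*x to the remainder.
  leading term y**3: no divisor's leading term divides it; move -2*y**3 to the remainder.
  leading term y**2: no divisor's leading term divides it; move -y**2 to the remainder.
  leading term y: no divisor's leading term divides it; move 2*y to the remainder.
  leading term 1: no divisor's leading term divides it; move 3 to the remainder.
  remainder 3*x - 2*y**3 - y**2 + 2*y + 3 ≠ 0; add g_3 = 3*x - 2*y**3 - y**2 + 2*y + 3 to the basis.

S(f_1,g_3): lcm = x**2. S = 3*x*y**3 - 2*x*y**2 + x*y + 2*x + 3*y + 2.
  leading term x*y**3: subtract (-y**2)·f_2 from 3*x*y**3 - 2*x*y**2 + x*y + 2*x + 3*y + 2 → 2*x*y**2 + x*y + 2*x + 3*y**4 - 3*y**3 + 3*y**2 + 3*y + 2
  leading term x*y**2: subtract (-3*y)·f_2 from 2*x*y**2 + x*y + 2*x + 3*y**4 - 3*y**3 + 3*y**2 + 3*y + 2 → -x*y + 2*x + 3*y**4 - y**3 + y**2 - 2*y + 2
  leading term x*y: subtract (-2)·f_2 from -x*y + 2*x + 3*y**4 - y**3 + y**2 - 2*y + 2 → 3*x + 3*y**4 - y**3 - y + 1
  leading term x: subtract (1)·g_3 from 3*x + 3*y**4 - y**3 - y + 1 → 3*y**4 + y**3 + y**2 - 3*y - 2
  leading term y**4: no divisor's leading term divides it; move 3*y**4 to the remainder.
  leading term y**3: no divisor's leading term divides it; move y**3 to the remainder.
  leading term y**2: no divisor's leading term divides it; move y**2 to the remainder.
  leading term y: no divisor's leading term divides it; move -3*y to the remainder.
  leading term 1: no divisor's leading term divides it; move -2 to the remainder.
  remainder 3*y**4 + y**3 + y**2 - 3*y - 2 ≠ 0; add g_4 = 3*y**4 + y**3 + y**2 - 3*y - 2 to the basis.

The other S-polynomials (S(f_2,g_3), S(f_1,g_4), S(f_2,g_4), S(g_3,g_4)) all reduce to 0 modulo the current basis, so we have a Gröbner basis.
Inter-reduce: drop elements whose leading term is divisible by another's, tail-reduce, and make monic.

G = {x - 3*y**3 + 2*y**2 + 3*y + 1, y**4 - 2*y**3 - 2*y**2 - y - 3}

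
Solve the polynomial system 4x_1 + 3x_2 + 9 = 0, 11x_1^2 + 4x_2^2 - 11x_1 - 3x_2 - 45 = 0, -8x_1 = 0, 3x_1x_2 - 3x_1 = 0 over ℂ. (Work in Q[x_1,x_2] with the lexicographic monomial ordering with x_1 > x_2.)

{(0, -3)}

Compute a lex Gröbner basis by Buchberger's algorithm.
f_1 = 4x_1 + 3x_2 + 9, LT = x_1.
f_2 = 11x_1^2 - 11x_1 + 4x_2^2 - 3x_2 - 45, LT = x_1^2.
f_3 = -8x_1, LT = x_1.
f_4 = 3x_1x_2 - 3x_1, LT = x_1x_2.

S(f_1,f_2): lcm = x_1^2. S = 3/4x_1x_2 + 13/4x_1 - 4/11x_2^2 + 3/11x_2 + 45/11.
  reduce S modulo (f_1, f_2, f_3, f_4):
  remainder -163/176x_2^2 - 339/88x_2 - 567/176 ≠ 0; add h_5 = -163/176x_2^2 - 339/88x_2 - 567/176 to the basis.

S(f_1,f_3): lcm = x_1. S = 3/4x_2 + 9/4.
  reduce S modulo (f_1, f_2, f_3, f_4, h_5):
  remainder 3/4x_2 + 9/4 ≠ 0; add h_6 = 3/4x_2 + 9/4 to the basis.

The other S-polynomials (S(f_1,f_4), S(f_2,f_3), S(f_2,f_4), S(f_3,f_4), S(f_1,h_5), S(f_2,h_5), S(f_3,h_5), S(f_4,h_5), S(f_1,h_6), S(f_2,h_6), S(f_3,h_6), S(f_4,h_6), S(h_5,h_6)) all reduce to 0 modulo the current basis, so we have a Gröbner basis.
Inter-reduce: drop elements whose leading term is divisible by another's, tail-reduce, and make monic.
Reduced Gröbner basis: {x_1, x_2 + 3}.

Since the basis is lex-ordered, x_2 + 3 is univariate in x_2. Its roots are {-3}. Back-substituting each root into the other basis elements fixes the other coordinates.
  x_2 = -3: the earlier basis element becomes x_1 = 0, giving x_1 = 0 — point (0, -3).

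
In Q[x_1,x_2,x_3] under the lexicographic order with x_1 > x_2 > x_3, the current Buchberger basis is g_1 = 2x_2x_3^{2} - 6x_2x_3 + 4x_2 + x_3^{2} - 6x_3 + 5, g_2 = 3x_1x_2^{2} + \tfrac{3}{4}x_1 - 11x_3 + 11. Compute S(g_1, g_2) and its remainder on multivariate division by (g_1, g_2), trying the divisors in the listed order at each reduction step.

lcm(LM(g_1), LM(g_2)) = x_1x_2^{2}x_3^{2}.
S = (lcm/LT(g_1))·g_1 − (lcm/LT(g_2))·g_2 = -3x_1x_2^{2}x_3 + 2x_1x_2^{2} + \tfrac{1}{2}x_1x_2x_3^{2} - 3x_1x_2x_3 + \tfrac{5}{2}x_1x_2 - \tfrac{1}{4}x_1x_3^{2} + \tfrac{11}{3}x_3^{3} - \tfrac{11}{3}x_3^{2}.
Reduce S modulo (g_1, g_2) in that order:
  leading term x_1x_2^{2}x_3: subtract (-x_3)·g_2 from -3x_1x_2^{2}x_3 + 2x_1x_2^{2} + \tfrac{1}{2}x_1x_2x_3^{2} - 3x_1x_2x_3 + \tfrac{5}{2}x_1x_2 - \tfrac{1}{4}x_1x_3^{2} + \tfrac{11}{3}x_3^{3} - \tfrac{11}{3}x_3^{2} → 2x_1x_2^{2} + \tfrac{1}{2}x_1x_2x_3^{2} - 3x_1x_2x_3 + \tfrac{5}{2}x_1x_2 - \tfrac{1}{4}x_1x_3^{2} + \tfrac{3}{4}x_1x_3 + \tfrac{11}{3}x_3^{3} - \tfrac{44}{3}x_3^{2} + 11x_3
  leading term x_1x_2^{2}: subtract (\tfrac{2}{3})·g_2 from 2x_1x_2^{2} + \tfrac{1}{2}x_1x_2x_3^{2} - 3x_1x_2x_3 + \tfrac{5}{2}x_1x_2 - \tfrac{1}{4}x_1x_3^{2} + \tfrac{3}{4}x_1x_3 + \tfrac{11}{3}x_3^{3} - \tfrac{44}{3}x_3^{2} + 11x_3 → \tfrac{1}{2}x_1x_2x_3^{2} - 3x_1x_2x_3 + \tfrac{5}{2}x_1x_2 - \tfrac{1}{4}x_1x_3^{2} + \tfrac{3}{4}x_1x_3 - \tfrac{1}{2}x_1 + \tfrac{11}{3}x_3^{3} - \tfrac{44}{3}x_3^{2} + \tfrac{55}{3}x_3 - \tfrac{22}{3}
  leading term x_1x_2x_3^{2}: subtract (\tfrac{1}{4}x_1)·g_1 from \tfrac{1}{2}x_1x_2x_3^{2} - 3x_1x_2x_3 + \tfrac{5}{2}x_1x_2 - \tfrac{1}{4}x_1x_3^{2} + \tfrac{3}{4}x_1x_3 - \tfrac{1}{2}x_1 + \tfrac{11}{3}x_3^{3} - \tfrac{44}{3}x_3^{2} + \tfrac{55}{3}x_3 - \tfrac{22}{3} → -\tfrac{3}{2}x_1x_2x_3 + \tfrac{3}{2}x_1x_2 - \tfrac{1}{2}x_1x_3^{2} + \tfrac{9}{4}x_1x_3 - \tfrac{7}{4}x_1 + \tfrac{11}{3}x_3^{3} - \tfrac{44}{3}x_3^{2} + \tfrac{55}{3}x_3 - \tfrac{22}{3}
  leading term x_1x_2x_3: no divisor's leading term divides it; move -\tfrac{3}{2}x_1x_2x_3 to the remainder.
  leading term x_1x_2: no divisor's leading term divides it; move \tfrac{3}{2}x_1x_2 to the remainder.
  leading term x_1x_3^{2}: no divisor's leading term divides it; move -\tfrac{1}{2}x_1x_3^{2} to the remainder.
  leading term x_1x_3: no divisor's leading term divides it; move \tfrac{9}{4}x_1x_3 to the remainder.
  leading term x_1: no divisor's leading term divides it; move -\tfrac{7}{4}x_1 to the remainder.
  leading term x_3^{3}: no divisor's leading term divides it; move \tfrac{11}{3}x_3^{3} to the remainder.
  leading term x_3^{2}: no divisor's leading term divides it; move -\tfrac{44}{3}x_3^{2} to the remainder.
  leading term x_3: no divisor's leading term divides it; move \tfrac{55}{3}x_3 to the remainder.
  leading term 1: no divisor's leading term divides it; move -\tfrac{22}{3} to the remainder.
The remainder -\tfrac{3}{2}x_1x_2x_3 + \tfrac{3}{2}x_1x_2 - \tfrac{1}{2}x_1x_3^{2} + \tfrac{9}{4}x_1x_3 - \tfrac{7}{4}x_1 + \tfrac{11}{3}x_3^{3} - \tfrac{44}{3}x_3^{2} + \tfrac{55}{3}x_3 - \tfrac{22}{3} is nonzero, so it would be added as the next basis element.

S(g_1, g_2) = -3x_1x_2^{2}x_3 + 2x_1x_2^{2} + \tfrac{1}{2}x_1x_2x_3^{2} - 3x_1x_2x_3 + \tfrac{5}{2}x_1x_2 - \tfrac{1}{4}x_1x_3^{2} + \tfrac{11}{3}x_3^{3} - \tfrac{11}{3}x_3^{2}; remainder on division = -\tfrac{3}{2}x_1x_2x_3 + \tfrac{3}{2}x_1x_2 - \tfrac{1}{2}x_1x_3^{2} + \tfrac{9}{4}x_1x_3 - \tfrac{7}{4}x_1 + \tfrac{11}{3}x_3^{3} - \tfrac{44}{3}x_3^{2} + \tfrac{55}{3}x_3 - \tfrac{22}{3}.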